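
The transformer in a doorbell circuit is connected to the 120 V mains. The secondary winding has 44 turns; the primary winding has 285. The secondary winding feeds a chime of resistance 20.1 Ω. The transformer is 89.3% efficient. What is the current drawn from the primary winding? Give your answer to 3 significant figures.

I_p ≈ 0.159 A

V_s = 120 × 44/285 = 18.526 V.
I_s = V_s/R = 18.526/20.1 = 0.92171 A.
P_out = V_s I_s = 18.526 × 0.92171 = 17.076 W.
P_in = P_out/η = 17.076/0.893 = 19.122 W.
I_p = P_in/V_p = 19.122/120 = 0.159 A.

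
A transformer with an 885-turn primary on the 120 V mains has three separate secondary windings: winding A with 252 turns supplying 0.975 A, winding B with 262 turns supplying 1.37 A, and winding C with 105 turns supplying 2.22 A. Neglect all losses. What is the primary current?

V_A = 120 × 252/885 = 34.169 V; V_B = 120 × 262/885 = 35.525 V; V_C = 120 × 105/885 = 14.237 V.
P_out = V_A I_A + V_B I_B + V_C I_C = 34.169×0.975 + 35.525×1.37 + 14.237×2.22 = 33.315 + 48.670 + 31.607 = 113.59 W.
Ideal ⇒ P_in = P_out, so I_p = P_out/V_p = 113.59/120 = 0.947 A.

I_p ≈ 0.947 A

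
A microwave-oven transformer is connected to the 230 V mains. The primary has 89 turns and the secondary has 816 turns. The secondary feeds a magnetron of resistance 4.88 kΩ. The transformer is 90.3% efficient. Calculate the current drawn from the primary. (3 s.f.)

I_p ≈ 4.39 A

V_s = 230 × 816/89 = 2108.8 V.
I_s = V_s/R = 2108.8/4880 = 0.43212 A.
P_out = V_s I_s = 2108.8 × 0.43212 = 911.25 W.
P_in = P_out/η = 911.25/0.903 = 1009.1 W.
I_p = P_in/V_p = 1009.1/230 = 4.39 A.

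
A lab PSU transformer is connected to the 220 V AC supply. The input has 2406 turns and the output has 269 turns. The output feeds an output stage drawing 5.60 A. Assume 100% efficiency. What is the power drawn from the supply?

P ≈ 138 W

I_in = I_out × N_out/N_in = 5.60 × 269/2406 = 0.62610 A.
P = V_in I_in = 220 × 0.62610 = 138 W.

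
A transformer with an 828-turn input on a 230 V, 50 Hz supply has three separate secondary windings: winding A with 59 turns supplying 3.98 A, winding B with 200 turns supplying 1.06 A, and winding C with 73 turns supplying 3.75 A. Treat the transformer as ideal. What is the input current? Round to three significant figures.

I_in ≈ 0.870 A

V_A = 230 × 59/828 = 16.389 V; V_B = 230 × 200/828 = 55.556 V; V_C = 230 × 73/828 = 20.278 V.
P_out = V_A I_A + V_B I_B + V_C I_C = 16.389×3.98 + 55.556×1.06 + 20.278×3.75 = 65.228 + 58.889 + 76.042 = 200.16 W.
Ideal ⇒ P_in = P_out, so I_in = P_out/V_in = 200.16/230 = 0.870 A.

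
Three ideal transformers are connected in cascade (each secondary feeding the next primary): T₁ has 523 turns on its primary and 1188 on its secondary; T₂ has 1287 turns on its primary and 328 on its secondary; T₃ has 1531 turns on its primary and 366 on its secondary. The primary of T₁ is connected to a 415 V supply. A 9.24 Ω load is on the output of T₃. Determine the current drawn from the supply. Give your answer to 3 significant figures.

Secondary of T₁: V = 415.00 × 1188/523 = 942.68 V.
Secondary of T₂: V = 942.68 × 328/1287 = 240.25 V.
Secondary of T₃: V = 240.25 × 366/1531 = 57.433 V.
I_load = 57.433/9.24 = 6.2157 A, so P_out = 57.433 × 6.2157 = 356.99 W.
All ideal ⇒ P_in = P_out, so I_supply = 356.99/415 = 0.860 A.

I_supply ≈ 0.860 A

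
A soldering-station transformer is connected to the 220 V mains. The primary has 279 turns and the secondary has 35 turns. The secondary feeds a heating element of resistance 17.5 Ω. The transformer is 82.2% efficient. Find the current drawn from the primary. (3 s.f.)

I_p ≈ 0.241 A

V_s = 220 × 35/279 = 27.599 V.
I_s = V_s/R = 27.599/17.5 = 1.5771 A.
P_out = V_s I_s = 27.599 × 1.5771 = 43.525 W.
P_in = P_out/η = 43.525/0.822 = 52.950 W.
I_p = P_in/V_p = 52.950/220 = 0.241 A.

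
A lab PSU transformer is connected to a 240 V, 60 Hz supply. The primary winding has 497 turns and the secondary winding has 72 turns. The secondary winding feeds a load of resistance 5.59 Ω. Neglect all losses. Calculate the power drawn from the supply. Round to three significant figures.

P ≈ 216 W

V_s = V_p × N_s/N_p = 240 × 72/497 = 34.769 V.
I_s = V_s/R = 34.769/5.59 = 6.2198 A.
I_p = I_s × N_s/N_p = 6.2198 × 72/497 = 0.90106 A.
P = V_p I_p = 240 × 0.90106 = 216 W.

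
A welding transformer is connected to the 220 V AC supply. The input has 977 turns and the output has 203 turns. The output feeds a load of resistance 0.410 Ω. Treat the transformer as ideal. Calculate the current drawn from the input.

V_out = V_in × N_out/N_in = 220 × 203/977 = 45.711 V.
I_out = V_out/R = 45.711/0.410 = 111.49 A.
For an ideal transformer I_in N_in = I_out N_out, so I_in = 111.49 × 203/977 = 23.2 A.

I_in ≈ 23.2 A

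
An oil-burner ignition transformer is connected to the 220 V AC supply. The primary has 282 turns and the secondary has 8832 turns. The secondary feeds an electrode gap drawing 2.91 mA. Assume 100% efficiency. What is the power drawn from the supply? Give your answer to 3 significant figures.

I_p = I_s × N_s/N_p = 0.00291 × 8832/282 = 0.091139 A.
P = V_p I_p = 220 × 0.091139 = 20.1 W.

P ≈ 20.1 W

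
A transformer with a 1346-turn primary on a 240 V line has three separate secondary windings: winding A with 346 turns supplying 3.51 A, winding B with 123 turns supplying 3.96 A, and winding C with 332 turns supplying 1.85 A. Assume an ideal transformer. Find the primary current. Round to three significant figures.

V_A = 240 × 346/1346 = 61.694 V; V_B = 240 × 123/1346 = 21.932 V; V_C = 240 × 332/1346 = 59.198 V.
P_out = V_A I_A + V_B I_B + V_C I_C = 61.694×3.51 + 21.932×3.96 + 59.198×1.85 = 216.55 + 86.849 + 109.52 = 412.91 W.
Ideal ⇒ P_in = P_out, so I_p = P_out/V_p = 412.91/240 = 1.72 A.

I_p ≈ 1.72 A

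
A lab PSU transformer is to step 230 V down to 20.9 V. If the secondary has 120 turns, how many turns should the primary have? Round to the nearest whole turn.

N_p = 1321 turns

N_p/N_s = V_p/V_s, so N_p = 120 × 230/20.9 = 1320.6 ≈ 1321 turns.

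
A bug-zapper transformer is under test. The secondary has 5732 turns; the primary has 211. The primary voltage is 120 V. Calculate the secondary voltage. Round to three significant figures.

V_s ≈ 3260 V

V_s/V_p = N_s/N_p, so V_s = 120 × 5732/211 = 3260 V.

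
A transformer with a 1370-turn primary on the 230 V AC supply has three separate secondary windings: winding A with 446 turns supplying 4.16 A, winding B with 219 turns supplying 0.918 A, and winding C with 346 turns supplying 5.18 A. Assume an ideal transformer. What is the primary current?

I_p ≈ 2.81 A

V_A = 230 × 446/1370 = 74.876 V; V_B = 230 × 219/1370 = 36.766 V; V_C = 230 × 346/1370 = 58.088 V.
P_out = V_A I_A + V_B I_B + V_C I_C = 74.876×4.16 + 36.766×0.918 + 58.088×5.18 = 311.48 + 33.752 + 300.89 = 646.13 W.
Ideal ⇒ P_in = P_out, so I_p = P_out/V_p = 646.13/230 = 2.81 A.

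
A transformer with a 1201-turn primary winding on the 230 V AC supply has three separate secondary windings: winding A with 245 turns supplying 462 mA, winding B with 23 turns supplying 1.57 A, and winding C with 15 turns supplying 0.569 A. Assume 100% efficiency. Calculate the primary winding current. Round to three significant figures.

V_A = 230 × 245/1201 = 46.919 V; V_B = 230 × 23/1201 = 4.4047 V; V_C = 230 × 15/1201 = 2.8726 V.
P_out = V_A I_A + V_B I_B + V_C I_C = 46.919×0.462 + 4.4047×1.57 + 2.8726×0.569 = 21.677 + 6.9153 + 1.6345 = 30.227 W.
Ideal ⇒ P_in = P_out, so I_p = P_out/V_p = 30.227/230 = 0.131 A.

I_p ≈ 0.131 A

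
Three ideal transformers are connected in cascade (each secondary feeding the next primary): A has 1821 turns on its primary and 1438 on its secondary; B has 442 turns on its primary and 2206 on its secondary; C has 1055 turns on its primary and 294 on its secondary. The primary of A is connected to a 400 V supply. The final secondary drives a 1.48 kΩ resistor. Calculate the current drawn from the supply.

After A: V = 400.00 × 1438/1821 = 315.87 V.
After B: V = 315.87 × 2206/442 = 1576.5 V.
After C: V = 1576.5 × 294/1055 = 439.33 V.
I_load = 439.33/1480 = 0.29684 A, so P_out = 439.33 × 0.29684 = 130.41 W.
All ideal ⇒ P_in = P_out, so I_supply = 130.41/400 = 0.326 A.

I_supply ≈ 0.326 A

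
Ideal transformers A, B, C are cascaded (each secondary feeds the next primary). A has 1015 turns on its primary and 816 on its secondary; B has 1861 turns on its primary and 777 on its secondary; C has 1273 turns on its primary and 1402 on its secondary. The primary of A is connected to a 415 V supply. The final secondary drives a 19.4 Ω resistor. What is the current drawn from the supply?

I_supply ≈ 2.92 A

After A: V = 415.00 × 816/1015 = 333.64 V.
After B: V = 333.64 × 777/1861 = 139.30 V.
After C: V = 139.30 × 1402/1273 = 153.41 V.
I_load = 153.41/19.4 = 7.9080 A, so P_out = 153.41 × 7.9080 = 1213.2 W.
All ideal ⇒ P_in = P_out, so I_supply = 1213.2/415 = 2.92 A.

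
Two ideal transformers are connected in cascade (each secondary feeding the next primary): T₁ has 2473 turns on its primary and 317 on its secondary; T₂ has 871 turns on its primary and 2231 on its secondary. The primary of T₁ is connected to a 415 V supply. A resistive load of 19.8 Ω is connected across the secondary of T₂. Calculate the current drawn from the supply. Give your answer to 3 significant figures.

After T₁: V = 415.00 × 317/2473 = 53.197 V.
After T₂: V = 53.197 × 2231/871 = 136.26 V.
I_load = 136.26/19.8 = 6.8818 A, so P_out = 136.26 × 6.8818 = 937.70 W.
All ideal ⇒ P_in = P_out, so I_supply = 937.70/415 = 2.26 A.

I_supply ≈ 2.26 A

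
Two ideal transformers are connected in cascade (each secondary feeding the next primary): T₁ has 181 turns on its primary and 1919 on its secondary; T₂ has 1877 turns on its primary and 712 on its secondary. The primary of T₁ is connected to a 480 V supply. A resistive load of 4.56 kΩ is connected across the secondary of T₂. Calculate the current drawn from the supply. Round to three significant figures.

I_supply ≈ 1.70 A

After T₁: V = 480.00 × 1919/181 = 5089.1 V.
After T₂: V = 5089.1 × 712/1877 = 1930.4 V.
I_load = 1930.4/4560 = 0.42334 A, so P_out = 1930.4 × 0.42334 = 817.23 W.
All ideal ⇒ P_in = P_out, so I_supply = 817.23/480 = 1.70 A.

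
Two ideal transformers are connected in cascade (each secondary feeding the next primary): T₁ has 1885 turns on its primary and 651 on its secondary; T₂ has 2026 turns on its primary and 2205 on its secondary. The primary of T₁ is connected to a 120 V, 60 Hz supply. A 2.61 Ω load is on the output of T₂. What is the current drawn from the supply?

I_supply ≈ 6.50 A

After T₁: V = 120.00 × 651/1885 = 41.443 V.
After T₂: V = 41.443 × 2205/2026 = 45.105 V.
I_load = 45.105/2.61 = 17.281 A, so P_out = 45.105 × 17.281 = 779.47 W.
All ideal ⇒ P_in = P_out, so I_supply = 779.47/120 = 6.50 A.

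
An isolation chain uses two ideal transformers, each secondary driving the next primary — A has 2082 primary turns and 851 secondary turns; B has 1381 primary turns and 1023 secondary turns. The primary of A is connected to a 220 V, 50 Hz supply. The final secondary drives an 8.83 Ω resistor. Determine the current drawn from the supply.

Secondary of A: V = 220.00 × 851/2082 = 89.923 V.
Secondary of B: V = 89.923 × 1023/1381 = 66.612 V.
I_load = 66.612/8.83 = 7.5438 A, so P_out = 66.612 × 7.5438 = 502.51 W.
All ideal ⇒ P_in = P_out, so I_supply = 502.51/220 = 2.28 A.

I_supply ≈ 2.28 A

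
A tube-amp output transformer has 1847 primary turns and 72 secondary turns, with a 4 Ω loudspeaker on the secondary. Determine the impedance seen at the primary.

Z_p ≈ 2630 Ω

Z_p = (N_p/N_s)² × Z_s = (1847/72)² × 4 = 2630 Ω.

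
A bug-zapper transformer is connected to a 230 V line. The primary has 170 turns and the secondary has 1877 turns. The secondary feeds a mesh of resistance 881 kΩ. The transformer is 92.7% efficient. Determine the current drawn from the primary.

V_s = 230 × 1877/170 = 2539.5 V.
I_s = V_s/R = 2539.5/881000 = 0.0028825 A.
P_out = V_s I_s = 2539.5 × 0.0028825 = 7.3200 W.
P_in = P_out/η = 7.3200/0.927 = 7.8964 W.
I_p = P_in/V_p = 7.8964/230 = 0.0343 A.

I_p ≈ 0.0343 A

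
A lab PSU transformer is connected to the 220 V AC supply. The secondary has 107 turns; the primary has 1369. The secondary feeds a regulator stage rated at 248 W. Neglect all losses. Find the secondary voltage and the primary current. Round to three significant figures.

V_s = V_p × N_s/N_p = 220 × 107/1369 = 17.195 V.
I_s = P/V_s = 248/17.195 = 14.423 A.
I_p = I_s × N_s/N_p = 14.423 × 107/1369 = 1.13 A.

V_s ≈ 17.2 V, I_p ≈ 1.13 A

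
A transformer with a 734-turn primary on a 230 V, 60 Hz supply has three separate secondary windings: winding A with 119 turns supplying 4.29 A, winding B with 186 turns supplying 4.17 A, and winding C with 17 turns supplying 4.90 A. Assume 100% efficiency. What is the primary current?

V_A = 230 × 119/734 = 37.289 V; V_B = 230 × 186/734 = 58.283 V; V_C = 230 × 17/734 = 5.3270 V.
P_out = V_A I_A + V_B I_B + V_C I_C = 37.289×4.29 + 58.283×4.17 + 5.3270×4.90 = 159.97 + 243.04 + 26.102 = 429.11 W.
Ideal ⇒ P_in = P_out, so I_p = P_out/V_p = 429.11/230 = 1.87 A.

I_p ≈ 1.87 A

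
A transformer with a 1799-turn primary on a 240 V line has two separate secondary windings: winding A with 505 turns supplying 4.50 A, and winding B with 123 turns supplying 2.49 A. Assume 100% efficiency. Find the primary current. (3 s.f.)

I_p ≈ 1.43 A

V_A = 240 × 505/1799 = 67.371 V; V_B = 240 × 123/1799 = 16.409 V.
P_out = V_A I_A + V_B I_B = 67.371×4.50 + 16.409×2.49 = 303.17 + 40.859 = 344.03 W.
Ideal ⇒ P_in = P_out, so I_p = P_out/V_p = 344.03/240 = 1.43 A.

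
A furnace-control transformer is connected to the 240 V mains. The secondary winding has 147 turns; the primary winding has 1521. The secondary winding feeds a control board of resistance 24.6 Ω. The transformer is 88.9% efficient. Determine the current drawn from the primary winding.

I_p ≈ 0.103 A

V_s = 240 × 147/1521 = 23.195 V.
I_s = V_s/R = 23.195/24.6 = 0.94290 A.
P_out = V_s I_s = 23.195 × 0.94290 = 21.871 W.
P_in = P_out/η = 21.871/0.889 = 24.602 W.
I_p = P_in/V_p = 24.602/240 = 0.103 A.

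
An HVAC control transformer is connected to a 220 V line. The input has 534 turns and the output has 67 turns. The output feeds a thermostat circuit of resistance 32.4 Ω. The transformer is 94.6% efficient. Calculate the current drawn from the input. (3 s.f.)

V_out = 220 × 67/534 = 27.603 V.
I_out = V_out/R = 27.603/32.4 = 0.85194 A.
P_out = V_out I_out = 27.603 × 0.85194 = 23.516 W.
P_in = P_out/η = 23.516/0.946 = 24.859 W.
I_in = P_in/V_in = 24.859/220 = 0.113 A.

I_in ≈ 0.113 A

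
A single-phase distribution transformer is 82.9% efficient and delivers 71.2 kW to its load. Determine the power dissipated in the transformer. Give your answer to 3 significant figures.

P_in = P_out/η = 71200/0.829 = 85886.6 W.
P_loss = P_in − P_out = 85886.6 − 71200 = 14700 W.

P_loss ≈ 14700 W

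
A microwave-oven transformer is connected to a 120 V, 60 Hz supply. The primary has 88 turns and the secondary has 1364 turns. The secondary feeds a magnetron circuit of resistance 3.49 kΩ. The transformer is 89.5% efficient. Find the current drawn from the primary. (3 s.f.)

V_s = 120 × 1364/88 = 1860.0 V.
I_s = V_s/R = 1860.0/3490 = 0.53295 A.
P_out = V_s I_s = 1860.0 × 0.53295 = 991.29 W.
P_in = P_out/η = 991.29/0.895 = 1107.6 W.
I_p = P_in/V_p = 1107.6/120 = 9.23 A.

I_p ≈ 9.23 A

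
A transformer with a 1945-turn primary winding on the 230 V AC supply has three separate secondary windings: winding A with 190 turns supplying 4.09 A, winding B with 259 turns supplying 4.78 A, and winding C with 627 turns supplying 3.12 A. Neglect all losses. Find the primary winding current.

I_p ≈ 2.04 A

V_A = 230 × 190/1945 = 22.468 V; V_B = 230 × 259/1945 = 30.627 V; V_C = 230 × 627/1945 = 74.144 V.
P_out = V_A I_A + V_B I_B + V_C I_C = 22.468×4.09 + 30.627×4.78 + 74.144×3.12 = 91.894 + 146.40 + 231.33 = 469.62 W.
Ideal ⇒ P_in = P_out, so I_p = P_out/V_p = 469.62/230 = 2.04 A.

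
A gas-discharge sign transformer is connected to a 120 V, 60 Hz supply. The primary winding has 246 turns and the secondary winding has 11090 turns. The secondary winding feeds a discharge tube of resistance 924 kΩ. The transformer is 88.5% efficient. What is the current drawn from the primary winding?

V_s = 120 × 11090/246 = 5409.8 V.
I_s = V_s/R = 5409.8/924000 = 0.0058547 A.
P_out = V_s I_s = 5409.8 × 0.0058547 = 31.673 W.
P_in = P_out/η = 31.673/0.885 = 35.788 W.
I_p = P_in/V_p = 35.788/120 = 0.298 A.

I_p ≈ 0.298 A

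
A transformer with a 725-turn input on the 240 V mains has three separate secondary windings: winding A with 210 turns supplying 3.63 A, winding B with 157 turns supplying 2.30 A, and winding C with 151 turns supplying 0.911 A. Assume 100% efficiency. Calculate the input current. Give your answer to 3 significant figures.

I_in ≈ 1.74 A

V_A = 240 × 210/725 = 69.517 V; V_B = 240 × 157/725 = 51.972 V; V_C = 240 × 151/725 = 49.986 V.
P_out = V_A I_A + V_B I_B + V_C I_C = 69.517×3.63 + 51.972×2.30 + 49.986×0.911 = 252.35 + 119.54 + 45.537 = 417.42 W.
Ideal ⇒ P_in = P_out, so I_in = P_out/V_in = 417.42/240 = 1.74 A.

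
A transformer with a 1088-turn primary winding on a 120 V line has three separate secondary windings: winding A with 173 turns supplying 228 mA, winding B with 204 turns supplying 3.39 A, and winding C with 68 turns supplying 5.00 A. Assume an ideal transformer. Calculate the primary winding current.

I_p ≈ 0.984 A

V_A = 120 × 173/1088 = 19.081 V; V_B = 120 × 204/1088 = 22.500 V; V_C = 120 × 68/1088 = 7.5000 V.
P_out = V_A I_A + V_B I_B + V_C I_C = 19.081×0.228 + 22.500×3.39 + 7.5000×5.00 = 4.3504 + 76.275 + 37.500 = 118.13 W.
Ideal ⇒ P_in = P_out, so I_p = P_out/V_p = 118.13/120 = 0.984 A.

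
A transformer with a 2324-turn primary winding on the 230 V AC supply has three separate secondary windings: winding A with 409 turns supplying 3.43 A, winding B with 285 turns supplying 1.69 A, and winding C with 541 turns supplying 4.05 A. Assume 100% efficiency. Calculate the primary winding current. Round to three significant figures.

V_A = 230 × 409/2324 = 40.478 V; V_B = 230 × 285/2324 = 28.206 V; V_C = 230 × 541/2324 = 53.541 V.
P_out = V_A I_A + V_B I_B + V_C I_C = 40.478×3.43 + 28.206×1.69 + 53.541×4.05 = 138.84 + 47.668 + 216.84 = 403.35 W.
Ideal ⇒ P_in = P_out, so I_p = P_out/V_p = 403.35/230 = 1.75 A.

I_p ≈ 1.75 A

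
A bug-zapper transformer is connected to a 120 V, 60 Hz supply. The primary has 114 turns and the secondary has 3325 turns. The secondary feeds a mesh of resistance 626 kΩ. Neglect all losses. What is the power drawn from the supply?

P ≈ 19.6 W

V_s = V_p × N_s/N_p = 120 × 3325/114 = 3500.0 V.
I_s = V_s/R = 3500.0/626000 = 0.0055911 A.
I_p = I_s × N_s/N_p = 0.0055911 × 3325/114 = 0.16307 A.
P = V_p I_p = 120 × 0.16307 = 19.6 W.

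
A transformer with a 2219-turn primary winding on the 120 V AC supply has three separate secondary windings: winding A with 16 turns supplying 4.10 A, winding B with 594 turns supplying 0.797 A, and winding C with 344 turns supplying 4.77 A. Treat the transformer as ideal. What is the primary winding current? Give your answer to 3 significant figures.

I_p ≈ 0.982 A

V_A = 120 × 16/2219 = 0.86525 V; V_B = 120 × 594/2219 = 32.123 V; V_C = 120 × 344/2219 = 18.603 V.
P_out = V_A I_A + V_B I_B + V_C I_C = 0.86525×4.10 + 32.123×0.797 + 18.603×4.77 = 3.5475 + 25.602 + 88.736 = 117.89 W.
Ideal ⇒ P_in = P_out, so I_p = P_out/V_p = 117.89/120 = 0.982 A.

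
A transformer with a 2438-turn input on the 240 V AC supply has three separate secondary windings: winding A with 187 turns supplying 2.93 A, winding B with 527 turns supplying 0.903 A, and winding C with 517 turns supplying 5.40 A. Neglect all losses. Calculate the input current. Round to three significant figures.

V_A = 240 × 187/2438 = 18.409 V; V_B = 240 × 527/2438 = 51.879 V; V_C = 240 × 517/2438 = 50.894 V.
P_out = V_A I_A + V_B I_B + V_C I_C = 18.409×2.93 + 51.879×0.903 + 50.894×5.40 = 53.937 + 46.846 + 274.83 = 375.61 W.
Ideal ⇒ P_in = P_out, so I_in = P_out/V_in = 375.61/240 = 1.57 A.

I_in ≈ 1.57 A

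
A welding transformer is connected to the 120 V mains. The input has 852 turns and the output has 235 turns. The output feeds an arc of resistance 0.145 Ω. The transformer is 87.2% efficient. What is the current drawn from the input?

V_out = 120 × 235/852 = 33.099 V.
I_out = V_out/R = 33.099/0.145 = 228.27 A.
P_out = V_out I_out = 33.099 × 228.27 = 7555.3 W.
P_in = P_out/η = 7555.3/0.872 = 8664.3 W.
I_in = P_in/V_in = 8664.3/120 = 72.2 A.

I_in ≈ 72.2 A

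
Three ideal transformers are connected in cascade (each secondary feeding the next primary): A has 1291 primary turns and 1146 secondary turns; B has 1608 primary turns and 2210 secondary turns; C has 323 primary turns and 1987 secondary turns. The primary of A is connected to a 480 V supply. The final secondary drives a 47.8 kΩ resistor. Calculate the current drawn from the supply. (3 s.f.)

I_supply ≈ 0.566 A

Secondary of A: V = 480.00 × 1146/1291 = 426.09 V.
Secondary of B: V = 426.09 × 2210/1608 = 585.61 V.
Secondary of C: V = 585.61 × 1987/323 = 3602.5 V.
I_load = 3602.5/47800 = 0.075366 A, so P_out = 3602.5 × 0.075366 = 271.50 W.
All ideal ⇒ P_in = P_out, so I_supply = 271.50/480 = 0.566 A.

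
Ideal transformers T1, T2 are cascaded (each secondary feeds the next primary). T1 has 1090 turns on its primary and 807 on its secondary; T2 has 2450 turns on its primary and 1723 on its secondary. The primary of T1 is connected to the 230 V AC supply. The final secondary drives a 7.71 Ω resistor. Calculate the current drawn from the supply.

Secondary of T1: V = 230.00 × 807/1090 = 170.28 V.
Secondary of T2: V = 170.28 × 1723/2450 = 119.76 V.
I_load = 119.76/7.71 = 15.532 A, so P_out = 119.76 × 15.532 = 1860.1 W.
All ideal ⇒ P_in = P_out, so I_supply = 1860.1/230 = 8.09 A.

I_supply ≈ 8.09 A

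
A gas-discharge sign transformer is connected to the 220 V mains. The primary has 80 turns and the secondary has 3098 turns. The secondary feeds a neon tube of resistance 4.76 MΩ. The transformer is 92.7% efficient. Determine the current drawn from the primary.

V_s = 220 × 3098/80 = 8519.5 V.
I_s = V_s/R = 8519.5/(4.76×10^6) = 0.0017898 A.
P_out = V_s I_s = 8519.5 × 0.0017898 = 15.248 W.
P_in = P_out/η = 15.248/0.927 = 16.449 W.
I_p = P_in/V_p = 16.449/220 = 0.0748 A.

I_p ≈ 0.0748 A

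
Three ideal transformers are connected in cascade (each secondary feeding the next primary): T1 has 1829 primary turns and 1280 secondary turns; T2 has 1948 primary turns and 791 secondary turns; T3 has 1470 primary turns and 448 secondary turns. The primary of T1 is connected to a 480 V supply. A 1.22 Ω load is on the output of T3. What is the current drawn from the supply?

Secondary of T1: V = 480.00 × 1280/1829 = 335.92 V.
Secondary of T2: V = 335.92 × 791/1948 = 136.40 V.
Secondary of T3: V = 136.40 × 448/1470 = 41.571 V.
I_load = 41.571/1.22 = 34.074 A, so P_out = 41.571 × 34.074 = 1416.5 W.
All ideal ⇒ P_in = P_out, so I_supply = 1416.5/480 = 2.95 A.

I_supply ≈ 2.95 A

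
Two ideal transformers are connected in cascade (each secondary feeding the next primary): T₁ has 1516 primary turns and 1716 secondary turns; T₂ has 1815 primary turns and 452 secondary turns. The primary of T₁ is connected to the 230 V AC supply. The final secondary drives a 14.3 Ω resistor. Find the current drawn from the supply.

I_supply ≈ 1.28 A

Secondary of T₁: V = 230.00 × 1716/1516 = 260.34 V.
Secondary of T₂: V = 260.34 × 452/1815 = 64.835 V.
I_load = 64.835/14.3 = 4.5339 A, so P_out = 64.835 × 4.5339 = 293.95 W.
All ideal ⇒ P_in = P_out, so I_supply = 293.95/230 = 1.28 A.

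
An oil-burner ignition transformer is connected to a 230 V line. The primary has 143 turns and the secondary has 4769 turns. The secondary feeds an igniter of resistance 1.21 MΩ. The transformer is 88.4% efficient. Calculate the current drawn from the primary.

I_p ≈ 0.239 A

V_s = 230 × 4769/143 = 7670.4 V.
I_s = V_s/R = 7670.4/(1.21×10^6) = 0.0063392 A.
P_out = V_s I_s = 7670.4 × 0.0063392 = 48.624 W.
P_in = P_out/η = 48.624/0.884 = 55.005 W.
I_p = P_in/V_p = 55.005/230 = 0.239 A.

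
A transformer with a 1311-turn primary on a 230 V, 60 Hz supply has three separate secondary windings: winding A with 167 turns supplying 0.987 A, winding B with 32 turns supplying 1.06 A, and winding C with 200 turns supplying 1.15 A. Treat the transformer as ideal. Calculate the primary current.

V_A = 230 × 167/1311 = 29.298 V; V_B = 230 × 32/1311 = 5.6140 V; V_C = 230 × 200/1311 = 35.088 V.
P_out = V_A I_A + V_B I_B + V_C I_C = 29.298×0.987 + 5.6140×1.06 + 35.088×1.15 = 28.917 + 5.9509 + 40.351 = 75.219 W.
Ideal ⇒ P_in = P_out, so I_p = P_out/V_p = 75.219/230 = 0.327 A.

I_p ≈ 0.327 A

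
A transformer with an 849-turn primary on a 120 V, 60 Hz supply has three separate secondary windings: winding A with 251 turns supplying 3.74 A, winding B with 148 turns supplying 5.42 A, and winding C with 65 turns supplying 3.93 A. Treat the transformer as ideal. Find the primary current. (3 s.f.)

I_p ≈ 2.35 A

V_A = 120 × 251/849 = 35.477 V; V_B = 120 × 148/849 = 20.919 V; V_C = 120 × 65/849 = 9.1873 V.
P_out = V_A I_A + V_B I_B + V_C I_C = 35.477×3.74 + 20.919×5.42 + 9.1873×3.93 = 132.68 + 113.38 + 36.106 = 282.17 W.
Ideal ⇒ P_in = P_out, so I_p = P_out/V_p = 282.17/120 = 2.35 A.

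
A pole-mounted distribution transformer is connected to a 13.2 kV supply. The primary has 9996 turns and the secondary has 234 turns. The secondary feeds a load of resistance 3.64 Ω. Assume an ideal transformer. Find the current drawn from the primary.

V_s = V_p × N_s/N_p = 13200 × 234/9996 = 309.00 V.
I_s = V_s/R = 309.00/3.64 = 84.891 A.
For an ideal transformer I_p N_p = I_s N_s, so I_p = 84.891 × 234/9996 = 1.99 A.

I_p ≈ 1.99 A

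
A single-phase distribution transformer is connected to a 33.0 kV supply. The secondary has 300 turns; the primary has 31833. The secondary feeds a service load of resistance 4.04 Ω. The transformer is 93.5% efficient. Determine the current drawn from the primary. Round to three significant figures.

I_p ≈ 0.776 A

V_s = 33000 × 300/31833 = 311.00 V.
I_s = V_s/R = 311.00/4.04 = 76.980 A.
P_out = V_s I_s = 311.00 × 76.980 = 23941 W.
P_in = P_out/η = 23941/0.935 = 25605 W.
I_p = P_in/V_p = 25605/33000 = 0.776 A.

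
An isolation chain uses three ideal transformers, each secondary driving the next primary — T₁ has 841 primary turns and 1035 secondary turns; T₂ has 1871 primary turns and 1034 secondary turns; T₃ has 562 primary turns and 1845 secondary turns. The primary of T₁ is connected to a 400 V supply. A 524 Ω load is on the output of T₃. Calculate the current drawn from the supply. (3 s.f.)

Secondary of T₁: V = 400.00 × 1035/841 = 492.27 V.
Secondary of T₂: V = 492.27 × 1034/1871 = 272.05 V.
Secondary of T₃: V = 272.05 × 1845/562 = 893.12 V.
I_load = 893.12/524 = 1.7044 A, so P_out = 893.12 × 1.7044 = 1522.3 W.
All ideal ⇒ P_in = P_out, so I_supply = 1522.3/400 = 3.81 A.

I_supply ≈ 3.81 A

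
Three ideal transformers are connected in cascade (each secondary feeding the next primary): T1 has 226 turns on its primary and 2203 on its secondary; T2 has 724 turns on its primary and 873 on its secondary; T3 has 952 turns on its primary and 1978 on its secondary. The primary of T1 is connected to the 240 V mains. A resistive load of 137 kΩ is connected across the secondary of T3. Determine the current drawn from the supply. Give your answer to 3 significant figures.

Secondary of T1: V = 240.00 × 2203/226 = 2339.5 V.
Secondary of T2: V = 2339.5 × 873/724 = 2820.9 V.
Secondary of T3: V = 2820.9 × 1978/952 = 5861.1 V.
I_load = 5861.1/137000 = 0.042782 A, so P_out = 5861.1 × 0.042782 = 250.75 W.
All ideal ⇒ P_in = P_out, so I_supply = 250.75/240 = 1.04 A.

I_supply ≈ 1.04 A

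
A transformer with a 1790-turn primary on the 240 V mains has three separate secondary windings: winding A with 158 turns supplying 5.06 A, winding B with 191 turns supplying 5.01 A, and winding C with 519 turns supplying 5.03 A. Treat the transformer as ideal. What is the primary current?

V_A = 240 × 158/1790 = 21.184 V; V_B = 240 × 191/1790 = 25.609 V; V_C = 240 × 519/1790 = 69.587 V.
P_out = V_A I_A + V_B I_B + V_C I_C = 21.184×5.06 + 25.609×5.01 + 69.587×5.03 = 107.19 + 128.30 + 350.02 = 585.51 W.
Ideal ⇒ P_in = P_out, so I_p = P_out/V_p = 585.51/240 = 2.44 A.

I_p ≈ 2.44 A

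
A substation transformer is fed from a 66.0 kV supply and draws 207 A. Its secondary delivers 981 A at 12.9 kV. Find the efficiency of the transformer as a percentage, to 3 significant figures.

P_in = 66000 × 207 = 1.36620×10^7 W.
P_out = 12900 × 981 = 1.26549×10^7 W.
η = P_out/P_in = 1.26549×10^7/(1.36620×10^7) = 0.926.

η ≈ 92.6%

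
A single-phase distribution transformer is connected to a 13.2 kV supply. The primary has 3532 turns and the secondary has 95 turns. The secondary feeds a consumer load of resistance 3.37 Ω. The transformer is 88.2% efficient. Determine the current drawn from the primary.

V_s = 13200 × 95/3532 = 355.04 V.
I_s = V_s/R = 355.04/3.37 = 105.35 A.
P_out = V_s I_s = 355.04 × 105.35 = 37404 W.
P_in = P_out/η = 37404/0.882 = 42409 W.
I_p = P_in/V_p = 42409/13200 = 3.21 A.

I_p ≈ 3.21 A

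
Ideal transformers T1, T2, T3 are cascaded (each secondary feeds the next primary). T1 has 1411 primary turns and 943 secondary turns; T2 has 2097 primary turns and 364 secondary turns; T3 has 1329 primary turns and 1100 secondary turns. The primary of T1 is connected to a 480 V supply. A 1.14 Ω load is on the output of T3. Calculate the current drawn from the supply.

Secondary of T1: V = 480.00 × 943/1411 = 320.79 V.
Secondary of T2: V = 320.79 × 364/2097 = 55.684 V.
Secondary of T3: V = 55.684 × 1100/1329 = 46.089 V.
I_load = 46.089/1.14 = 40.429 A, so P_out = 46.089 × 40.429 = 1863.3 W.
All ideal ⇒ P_in = P_out, so I_supply = 1863.3/480 = 3.88 A.

I_supply ≈ 3.88 A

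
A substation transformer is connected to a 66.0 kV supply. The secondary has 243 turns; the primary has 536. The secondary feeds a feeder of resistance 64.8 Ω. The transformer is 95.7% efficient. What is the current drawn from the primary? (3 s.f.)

V_s = 66000 × 243/536 = 29922 V.
I_s = V_s/R = 29922/64.8 = 461.75 A.
P_out = V_s I_s = 29922 × 461.75 = 1.3816×10^7 W.
P_in = P_out/η = 1.3816×10^7/0.957 = 1.4437×10^7 W.
I_p = P_in/V_p = 1.4437×10^7/66000 = 219 A.

I_p ≈ 219 A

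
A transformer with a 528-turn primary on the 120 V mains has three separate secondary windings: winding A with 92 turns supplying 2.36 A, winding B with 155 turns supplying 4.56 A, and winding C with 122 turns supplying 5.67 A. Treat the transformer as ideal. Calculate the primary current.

I_p ≈ 3.06 A

V_A = 120 × 92/528 = 20.909 V; V_B = 120 × 155/528 = 35.227 V; V_C = 120 × 122/528 = 27.727 V.
P_out = V_A I_A + V_B I_B + V_C I_C = 20.909×2.36 + 35.227×4.56 + 27.727×5.67 = 49.345 + 160.64 + 157.21 = 367.20 W.
Ideal ⇒ P_in = P_out, so I_p = P_out/V_p = 367.20/120 = 3.06 A.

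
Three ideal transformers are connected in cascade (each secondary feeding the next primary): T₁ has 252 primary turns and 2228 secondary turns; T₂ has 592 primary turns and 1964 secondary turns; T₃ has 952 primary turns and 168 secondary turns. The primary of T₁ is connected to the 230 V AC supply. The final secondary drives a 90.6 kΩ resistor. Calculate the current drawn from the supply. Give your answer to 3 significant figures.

Secondary of T₁: V = 230.00 × 2228/252 = 2033.5 V.
Secondary of T₂: V = 2033.5 × 1964/592 = 6746.2 V.
Secondary of T₃: V = 6746.2 × 168/952 = 1190.5 V.
I_load = 1190.5/90600 = 0.013140 A, so P_out = 1190.5 × 0.013140 = 15.644 W.
All ideal ⇒ P_in = P_out, so I_supply = 15.644/230 = 0.0680 A.

I_supply ≈ 0.0680 A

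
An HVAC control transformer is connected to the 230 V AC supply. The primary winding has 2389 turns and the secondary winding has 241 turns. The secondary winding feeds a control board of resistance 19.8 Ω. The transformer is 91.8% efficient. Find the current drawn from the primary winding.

V_s = 230 × 241/2389 = 23.202 V.
I_s = V_s/R = 23.202/19.8 = 1.1718 A.
P_out = V_s I_s = 23.202 × 1.1718 = 27.189 W.
P_in = P_out/η = 27.189/0.918 = 29.618 W.
I_p = P_in/V_p = 29.618/230 = 0.129 A.

I_p ≈ 0.129 A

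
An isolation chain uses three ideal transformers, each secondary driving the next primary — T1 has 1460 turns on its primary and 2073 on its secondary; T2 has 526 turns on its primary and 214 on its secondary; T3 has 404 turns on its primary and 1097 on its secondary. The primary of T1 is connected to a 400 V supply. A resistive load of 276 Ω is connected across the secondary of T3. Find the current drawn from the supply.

I_supply ≈ 3.57 A

Secondary of T1: V = 400.00 × 2073/1460 = 567.95 V.
Secondary of T2: V = 567.95 × 214/526 = 231.07 V.
Secondary of T3: V = 231.07 × 1097/404 = 627.42 V.
I_load = 627.42/276 = 2.2733 A, so P_out = 627.42 × 2.2733 = 1426.3 W.
All ideal ⇒ P_in = P_out, so I_supply = 1426.3/400 = 3.57 A.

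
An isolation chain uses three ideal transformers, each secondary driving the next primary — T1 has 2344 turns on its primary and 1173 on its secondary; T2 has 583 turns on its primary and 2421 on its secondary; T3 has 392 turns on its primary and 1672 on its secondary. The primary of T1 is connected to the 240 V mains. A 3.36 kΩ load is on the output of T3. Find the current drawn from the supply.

I_supply ≈ 5.61 A

After T1: V = 240.00 × 1173/2344 = 120.10 V.
After T2: V = 120.10 × 2421/583 = 498.74 V.
After T3: V = 498.74 × 1672/392 = 2127.3 V.
I_load = 2127.3/3360 = 0.63312 A, so P_out = 2127.3 × 0.63312 = 1346.8 W.
All ideal ⇒ P_in = P_out, so I_supply = 1346.8/240 = 5.61 A.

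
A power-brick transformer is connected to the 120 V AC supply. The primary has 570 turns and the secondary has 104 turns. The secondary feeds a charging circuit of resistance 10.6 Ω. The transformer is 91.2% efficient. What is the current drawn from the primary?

I_p ≈ 0.413 A

V_s = 120 × 104/570 = 21.895 V.
I_s = V_s/R = 21.895/10.6 = 2.0655 A.
P_out = V_s I_s = 21.895 × 2.0655 = 45.224 W.
P_in = P_out/η = 45.224/0.912 = 49.588 W.
I_p = P_in/V_p = 49.588/120 = 0.413 A.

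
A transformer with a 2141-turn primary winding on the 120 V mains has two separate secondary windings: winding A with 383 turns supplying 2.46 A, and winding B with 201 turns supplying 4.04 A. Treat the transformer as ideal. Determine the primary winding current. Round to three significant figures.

V_A = 120 × 383/2141 = 21.467 V; V_B = 120 × 201/2141 = 11.266 V.
P_out = V_A I_A + V_B I_B = 21.467×2.46 + 11.266×4.04 = 52.808 + 45.514 = 98.322 W.
Ideal ⇒ P_in = P_out, so I_p = P_out/V_p = 98.322/120 = 0.819 A.

I_p ≈ 0.819 A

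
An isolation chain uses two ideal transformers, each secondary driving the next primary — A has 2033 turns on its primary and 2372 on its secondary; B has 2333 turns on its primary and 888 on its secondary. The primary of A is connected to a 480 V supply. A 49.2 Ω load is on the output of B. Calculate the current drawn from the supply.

I_supply ≈ 1.92 A

After A: V = 480.00 × 2372/2033 = 560.04 V.
After B: V = 560.04 × 888/2333 = 213.17 V.
I_load = 213.17/49.2 = 4.3326 A, so P_out = 213.17 × 4.3326 = 923.57 W.
All ideal ⇒ P_in = P_out, so I_supply = 923.57/480 = 1.92 A.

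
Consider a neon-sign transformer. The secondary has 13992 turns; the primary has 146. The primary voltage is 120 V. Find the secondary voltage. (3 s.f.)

V_s/V_p = N_s/N_p, so V_s = 120 × 13992/146 = 11500 V.

V_s ≈ 11500 V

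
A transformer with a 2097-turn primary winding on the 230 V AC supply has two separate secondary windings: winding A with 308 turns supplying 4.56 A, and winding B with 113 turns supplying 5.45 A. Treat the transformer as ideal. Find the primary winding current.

V_A = 230 × 308/2097 = 33.782 V; V_B = 230 × 113/2097 = 12.394 V.
P_out = V_A I_A + V_B I_B = 33.782×4.56 + 12.394×5.45 = 154.04 + 67.547 = 221.59 W.
Ideal ⇒ P_in = P_out, so I_p = P_out/V_p = 221.59/230 = 0.963 A.

I_p ≈ 0.963 A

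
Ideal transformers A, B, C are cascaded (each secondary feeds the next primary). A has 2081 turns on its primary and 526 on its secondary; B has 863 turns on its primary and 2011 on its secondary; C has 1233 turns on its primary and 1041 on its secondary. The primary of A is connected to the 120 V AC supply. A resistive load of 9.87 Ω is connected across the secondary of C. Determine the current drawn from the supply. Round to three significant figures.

After A: V = 120.00 × 526/2081 = 30.332 V.
After B: V = 30.332 × 2011/863 = 70.680 V.
After C: V = 70.680 × 1041/1233 = 59.674 V.
I_load = 59.674/9.87 = 6.0460 A, so P_out = 59.674 × 6.0460 = 360.79 W.
All ideal ⇒ P_in = P_out, so I_supply = 360.79/120 = 3.01 A.

I_supply ≈ 3.01 A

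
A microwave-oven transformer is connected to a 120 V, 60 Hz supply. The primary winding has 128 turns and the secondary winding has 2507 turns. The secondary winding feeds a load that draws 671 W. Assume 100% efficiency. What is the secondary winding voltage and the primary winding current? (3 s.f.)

V_s = V_p × N_s/N_p = 120 × 2507/128 = 2350.3 V.
I_s = P/V_s = 671/2350.3 = 0.28549 A.
I_p = I_s × N_s/N_p = 0.28549 × 2507/128 = 5.59 A.

V_s ≈ 2350 V, I_p ≈ 5.59 A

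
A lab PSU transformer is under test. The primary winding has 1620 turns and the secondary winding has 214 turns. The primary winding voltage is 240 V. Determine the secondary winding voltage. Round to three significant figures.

V_s ≈ 31.7 V

V_s/V_p = N_s/N_p, so V_s = 240 × 214/1620 = 31.7 V.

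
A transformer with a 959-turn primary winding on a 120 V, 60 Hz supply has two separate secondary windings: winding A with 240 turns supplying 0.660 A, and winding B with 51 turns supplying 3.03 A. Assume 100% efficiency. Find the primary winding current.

V_A = 120 × 240/959 = 30.031 V; V_B = 120 × 51/959 = 6.3816 V.
P_out = V_A I_A + V_B I_B = 30.031×0.660 + 6.3816×3.03 = 19.821 + 19.336 = 39.157 W.
Ideal ⇒ P_in = P_out, so I_p = P_out/V_p = 39.157/120 = 0.326 A.

I_p ≈ 0.326 A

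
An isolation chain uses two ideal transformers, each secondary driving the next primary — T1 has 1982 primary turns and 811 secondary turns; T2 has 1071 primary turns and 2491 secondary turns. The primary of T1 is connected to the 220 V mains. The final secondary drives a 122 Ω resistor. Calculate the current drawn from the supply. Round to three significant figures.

Secondary of T1: V = 220.00 × 811/1982 = 90.020 V.
Secondary of T2: V = 90.020 × 2491/1071 = 209.37 V.
I_load = 209.37/122 = 1.7162 A, so P_out = 209.37 × 1.7162 = 359.33 W.
All ideal ⇒ P_in = P_out, so I_supply = 359.33/220 = 1.63 A.

I_supply ≈ 1.63 A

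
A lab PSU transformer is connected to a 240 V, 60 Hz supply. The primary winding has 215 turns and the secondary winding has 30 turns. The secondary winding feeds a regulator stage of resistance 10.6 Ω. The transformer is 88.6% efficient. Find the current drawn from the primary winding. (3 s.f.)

V_s = 240 × 30/215 = 33.488 V.
I_s = V_s/R = 33.488/10.6 = 3.1593 A.
P_out = V_s I_s = 33.488 × 3.1593 = 105.80 W.
P_in = P_out/η = 105.80/0.886 = 119.41 W.
I_p = P_in/V_p = 119.41/240 = 0.498 A.

I_p ≈ 0.498 A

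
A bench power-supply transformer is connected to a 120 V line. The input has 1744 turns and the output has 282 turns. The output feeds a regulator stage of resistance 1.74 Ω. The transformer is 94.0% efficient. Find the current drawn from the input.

I_in ≈ 1.92 A

V_out = 120 × 282/1744 = 19.404 V.
I_out = V_out/R = 19.404/1.74 = 11.152 A.
P_out = V_out I_out = 19.404 × 11.152 = 216.38 W.
P_in = P_out/η = 216.38/0.940 = 230.19 W.
I_in = P_in/V_in = 230.19/120 = 1.92 A.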